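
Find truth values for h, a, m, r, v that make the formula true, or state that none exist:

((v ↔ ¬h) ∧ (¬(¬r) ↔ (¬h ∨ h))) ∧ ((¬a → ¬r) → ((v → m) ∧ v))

h = False, a = True, m = True, r = True, v = True

  (v ↔ ¬h) ∧ (¬(¬r) ↔ (¬h ∨ h)) = True
    v ↔ ¬h = True
      ¬h = True
    ¬(¬r) ↔ (¬h ∨ h) = True
      ¬(¬r) = True
        ¬r = False
      ¬h ∨ h = True
        ¬h = True
  (¬a → ¬r) → ((v → m) ∧ v) = True
    ¬a → ¬r = True
      ¬a = False
      ¬r = False
    (v → m) ∧ v = True
      v → m = True
Both conjuncts True, so the formula holds.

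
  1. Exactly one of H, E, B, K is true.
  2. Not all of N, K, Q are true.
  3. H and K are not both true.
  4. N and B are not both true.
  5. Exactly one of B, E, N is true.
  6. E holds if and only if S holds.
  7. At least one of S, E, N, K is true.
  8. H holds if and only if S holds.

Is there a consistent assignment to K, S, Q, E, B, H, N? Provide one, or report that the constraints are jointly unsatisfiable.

K = True, S = False, Q = False, E = False, B = False, H = False, N = True

  (1) {H, E, B, K}: 1 true — exactly one ✓
  (2) {N, K, Q}: 2/3 true — not all ✓
  (3) H=F, K=T — not both ✓
  (4) N=T, B=F — not both ✓
  (5) {B, E, N}: 1 true — exactly one ✓
  (6) E=F, S=F — same ✓
  (7) {S, E, N, K}: 2 true — at least one ✓
  (8) H=F, S=F — same ✓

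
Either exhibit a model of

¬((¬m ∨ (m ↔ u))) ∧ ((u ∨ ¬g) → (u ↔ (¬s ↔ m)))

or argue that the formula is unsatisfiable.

s = False, g = True, m = True, u = False

  ¬((¬m ∨ (m ↔ u))) = True
    ¬m ∨ (m ↔ u) = False
      ¬m = False
      m ↔ u = False
  (u ∨ ¬g) → (u ↔ (¬s ↔ m)) = True
    u ∨ ¬g = False
      ¬g = False
    u ↔ (¬s ↔ m) = False
      ¬s ↔ m = True
        ¬s = True
Both conjuncts True, so the formula holds.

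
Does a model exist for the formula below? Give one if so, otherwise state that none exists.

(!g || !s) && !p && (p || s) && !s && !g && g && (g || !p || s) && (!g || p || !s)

Case g = True:
  Clause (!g) is falsified — contradiction.
Case g = False:
  Clause (g) is falsified — contradiction.
Both cases fail, so the formula is unsatisfiable.

No satisfying assignment exists.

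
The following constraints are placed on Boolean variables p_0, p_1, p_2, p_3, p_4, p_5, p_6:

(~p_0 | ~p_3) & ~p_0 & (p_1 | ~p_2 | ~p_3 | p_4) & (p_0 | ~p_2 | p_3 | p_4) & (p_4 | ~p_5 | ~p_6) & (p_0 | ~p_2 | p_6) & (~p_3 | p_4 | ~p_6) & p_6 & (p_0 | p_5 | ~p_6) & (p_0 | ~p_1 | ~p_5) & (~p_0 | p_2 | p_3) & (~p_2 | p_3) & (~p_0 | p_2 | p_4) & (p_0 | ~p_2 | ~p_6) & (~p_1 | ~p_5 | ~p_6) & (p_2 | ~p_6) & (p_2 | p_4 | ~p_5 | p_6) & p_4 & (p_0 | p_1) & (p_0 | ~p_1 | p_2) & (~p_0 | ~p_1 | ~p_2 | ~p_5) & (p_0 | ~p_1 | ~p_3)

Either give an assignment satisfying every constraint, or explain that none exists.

Unsatisfiable

Case p_0 = True:
  Clause (~p_0) is falsified — contradiction.
Case p_0 = False:
  (p_6) forces p_6 = True.
  (p_0 | p_5 | ~p_6) forces p_5 = True.
  (p_4 | ~p_5 | ~p_6) forces p_4 = True.
  (p_0 | ~p_1 | ~p_5) forces p_1 = False.
  Clause (p_0 | p_1) is falsified — contradiction.
Both cases fail, so the formula is unsatisfiable.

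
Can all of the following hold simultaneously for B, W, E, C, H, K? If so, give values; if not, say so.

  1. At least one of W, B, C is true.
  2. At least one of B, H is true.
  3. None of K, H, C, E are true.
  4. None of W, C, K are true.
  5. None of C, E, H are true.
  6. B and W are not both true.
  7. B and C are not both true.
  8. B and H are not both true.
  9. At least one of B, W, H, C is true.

B = True, W = False, E = False, C = False, H = False, K = False

  (1) {W, B, C}: 1 true — at least one ✓
  (2) {B, H}: 1 true — at least one ✓
  (3) {K, H, C, E}: 0 true — none ✓
  (4) {W, C, K}: 0 true — none ✓
  (5) {C, E, H}: 0 true — none ✓
  (6) B=T, W=F — not both ✓
  (7) B=T, C=F — not both ✓
  (8) B=T, H=F — not both ✓
  (9) {B, W, H, C}: 1 true — at least one ✓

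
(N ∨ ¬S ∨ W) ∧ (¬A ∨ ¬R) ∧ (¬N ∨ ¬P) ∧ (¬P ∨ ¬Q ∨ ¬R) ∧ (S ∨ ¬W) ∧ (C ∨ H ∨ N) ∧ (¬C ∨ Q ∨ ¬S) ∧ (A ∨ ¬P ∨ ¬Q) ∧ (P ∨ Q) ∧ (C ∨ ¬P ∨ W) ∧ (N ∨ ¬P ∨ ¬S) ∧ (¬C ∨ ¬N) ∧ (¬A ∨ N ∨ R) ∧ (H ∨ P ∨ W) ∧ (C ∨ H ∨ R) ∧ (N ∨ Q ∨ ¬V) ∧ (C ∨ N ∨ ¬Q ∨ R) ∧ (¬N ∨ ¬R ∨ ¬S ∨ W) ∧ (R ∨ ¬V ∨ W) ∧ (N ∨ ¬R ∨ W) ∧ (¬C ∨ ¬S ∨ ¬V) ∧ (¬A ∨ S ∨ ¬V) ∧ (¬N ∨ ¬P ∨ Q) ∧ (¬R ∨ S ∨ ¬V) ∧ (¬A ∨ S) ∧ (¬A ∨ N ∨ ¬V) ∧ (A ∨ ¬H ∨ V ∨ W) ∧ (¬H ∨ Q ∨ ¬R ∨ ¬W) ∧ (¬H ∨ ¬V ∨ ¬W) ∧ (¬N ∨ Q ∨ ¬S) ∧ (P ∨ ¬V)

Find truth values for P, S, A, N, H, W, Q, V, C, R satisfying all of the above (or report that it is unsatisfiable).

Set P = False.
  then (P ∨ Q) forces Q = True.
  then (P ∨ ¬V) forces V = False.
Try S = False:
  (S ∨ ¬W) forces W = False.
  (H ∨ P ∨ W) forces H = True.
  (¬A ∨ S) forces A = False.
  clause (A ∨ ¬H ∨ V ∨ W) is falsified — backtrack.
So S = True.
Set A = False.
Set N = True.
  then (¬C ∨ ¬N) forces C = False.
Set H = True.
  then (A ∨ ¬H ∨ V ∨ W) forces W = True.
Set R = True.
All clauses satisfied.

P=F, S=T, A=F, N=T, H=T, W=T, Q=T, V=F, C=F, R=T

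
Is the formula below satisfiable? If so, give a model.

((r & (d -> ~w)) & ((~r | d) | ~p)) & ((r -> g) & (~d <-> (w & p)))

w: False; p: True; g: True; d: True; r: True

  (r & (d -> ~w)) & ((~r | d) | ~p) = True
    r & (d -> ~w) = True
      d -> ~w = True
        ~w = True
    (~r | d) | ~p = True
      ~r | d = True
        ~r = False
      ~p = False
  (r -> g) & (~d <-> (w & p)) = True
    r -> g = True
    ~d <-> (w & p) = True
      ~d = False
      w & p = False
Both conjuncts True, so the formula holds.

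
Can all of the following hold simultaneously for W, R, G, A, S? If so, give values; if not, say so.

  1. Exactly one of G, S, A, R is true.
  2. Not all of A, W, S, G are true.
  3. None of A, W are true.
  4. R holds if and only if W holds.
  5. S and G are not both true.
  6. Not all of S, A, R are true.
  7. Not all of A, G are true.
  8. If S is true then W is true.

W=F, R=F, G=T, A=F, S=F

  (1) {G, S, A, R}: 1 true — exactly one ✓
  (2) {A, W, S, G}: 1/4 true — not all ✓
  (3) {A, W}: 0 true — none ✓
  (4) R=F, W=F — same ✓
  (5) S=F, G=T — not both ✓
  (6) {S, A, R}: 0/3 true — not all ✓
  (7) {A, G}: 1/2 true — not all ✓
  (8) S=F ⇒ W: vacuous ✓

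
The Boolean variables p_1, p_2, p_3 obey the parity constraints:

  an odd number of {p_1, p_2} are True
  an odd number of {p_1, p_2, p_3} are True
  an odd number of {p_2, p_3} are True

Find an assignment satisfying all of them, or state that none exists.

p_1=F; p_2=T; p_3=F

{p_1, p_2}: 1 true → odd ✓
{p_1, p_2, p_3}: 1 true → odd ✓
{p_2, p_3}: 1 true → odd ✓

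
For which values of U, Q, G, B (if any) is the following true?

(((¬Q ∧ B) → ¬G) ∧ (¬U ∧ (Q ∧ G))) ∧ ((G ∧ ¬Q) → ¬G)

U: False, Q: True, G: True, B: False

  ((¬Q ∧ B) → ¬G) ∧ (¬U ∧ (Q ∧ G)) = True
    (¬Q ∧ B) → ¬G = True
      ¬Q ∧ B = False
        ¬Q = False
      ¬G = False
    ¬U ∧ (Q ∧ G) = True
      ¬U = True
      Q ∧ G = True
  (G ∧ ¬Q) → ¬G = True
    G ∧ ¬Q = False
      ¬Q = False
    ¬G = False
Both conjuncts True, so the formula holds.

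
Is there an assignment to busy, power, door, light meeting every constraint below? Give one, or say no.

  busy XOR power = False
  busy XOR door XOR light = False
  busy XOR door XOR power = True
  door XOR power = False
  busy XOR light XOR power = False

busy: True; power: True; door: True; light: False

busy XOR power = T XOR T = False ✓
busy XOR door XOR light = T XOR T XOR F = False ✓
busy XOR door XOR power = T XOR T XOR T = True ✓
door XOR power = T XOR T = False ✓
busy XOR light XOR power = T XOR F XOR T = False ✓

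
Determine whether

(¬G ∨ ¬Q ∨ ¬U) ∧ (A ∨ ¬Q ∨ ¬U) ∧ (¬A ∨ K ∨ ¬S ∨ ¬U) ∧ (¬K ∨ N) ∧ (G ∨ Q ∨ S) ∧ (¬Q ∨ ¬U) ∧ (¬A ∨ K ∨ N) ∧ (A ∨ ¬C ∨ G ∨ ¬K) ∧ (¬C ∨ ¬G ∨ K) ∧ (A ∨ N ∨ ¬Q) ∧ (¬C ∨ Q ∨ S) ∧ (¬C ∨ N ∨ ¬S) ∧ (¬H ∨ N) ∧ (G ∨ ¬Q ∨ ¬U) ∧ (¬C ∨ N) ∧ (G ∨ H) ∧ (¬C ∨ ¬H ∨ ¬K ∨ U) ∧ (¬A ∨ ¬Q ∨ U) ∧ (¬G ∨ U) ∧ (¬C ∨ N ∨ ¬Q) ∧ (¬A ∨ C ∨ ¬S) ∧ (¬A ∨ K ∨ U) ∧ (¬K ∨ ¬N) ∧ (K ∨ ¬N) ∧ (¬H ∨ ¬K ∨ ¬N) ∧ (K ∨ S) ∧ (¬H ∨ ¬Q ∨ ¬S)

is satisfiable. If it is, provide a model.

Try K = True:
  (¬K ∨ N) forces N = True.
  clause (¬K ∨ ¬N) is falsified — backtrack.
So K = False.
  then (K ∨ ¬N) forces N = False.
  then (K ∨ S) forces S = True.
  then (¬A ∨ K ∨ N) forces A = False.
  then (A ∨ N ∨ ¬Q) forces Q = False.
  then (¬C ∨ N ∨ ¬S) forces C = False.
  then (¬H ∨ N) forces H = False.
  then (G ∨ H) forces G = True.
  then (¬G ∨ U) forces U = True.
All clauses satisfied.

K=F, N=F, C=F, Q=F, U=T, S=T, A=F, H=F, G=T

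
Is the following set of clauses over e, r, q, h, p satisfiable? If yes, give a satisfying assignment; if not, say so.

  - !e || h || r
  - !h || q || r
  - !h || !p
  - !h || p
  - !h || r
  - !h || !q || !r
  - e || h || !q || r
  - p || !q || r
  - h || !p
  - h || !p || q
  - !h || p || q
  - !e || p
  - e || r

e = False; r = True; q = True; h = False; p = False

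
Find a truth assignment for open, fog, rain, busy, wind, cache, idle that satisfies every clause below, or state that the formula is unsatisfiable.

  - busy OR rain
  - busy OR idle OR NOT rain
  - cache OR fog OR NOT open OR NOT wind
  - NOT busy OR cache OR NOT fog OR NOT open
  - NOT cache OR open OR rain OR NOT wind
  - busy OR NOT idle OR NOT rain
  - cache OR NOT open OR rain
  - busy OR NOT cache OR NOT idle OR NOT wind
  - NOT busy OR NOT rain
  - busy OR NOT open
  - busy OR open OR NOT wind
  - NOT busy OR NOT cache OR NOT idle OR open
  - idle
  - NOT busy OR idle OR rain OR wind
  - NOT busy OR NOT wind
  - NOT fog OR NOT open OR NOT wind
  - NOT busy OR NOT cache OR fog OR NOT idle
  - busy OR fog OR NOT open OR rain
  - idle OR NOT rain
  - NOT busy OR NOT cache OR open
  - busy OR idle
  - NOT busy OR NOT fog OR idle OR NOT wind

Unit clause (idle) forces idle = True.
Set open = False.
Set fog = True.
Try rain = True:
  (busy OR NOT idle OR NOT rain) forces busy = True.
  clause (NOT busy OR NOT rain) is falsified — backtrack.
So rain = False.
  then (busy OR rain) forces busy = True.
  then (NOT busy OR NOT cache OR NOT idle OR open) forces cache = False.
  then (NOT busy OR NOT wind) forces wind = False.
All clauses satisfied.

open = False, fog = True, rain = False, busy = True, wind = False, cache = False, idle = True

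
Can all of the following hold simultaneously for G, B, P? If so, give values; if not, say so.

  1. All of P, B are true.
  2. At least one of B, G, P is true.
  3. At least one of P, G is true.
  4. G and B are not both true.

G = False; B = True; P = True

  (1) {P, B}: all 2 true ✓
  (2) {B, G, P}: 2 true — at least one ✓
  (3) {P, G}: 1 true — at least one ✓
  (4) G=F, B=T — not both ✓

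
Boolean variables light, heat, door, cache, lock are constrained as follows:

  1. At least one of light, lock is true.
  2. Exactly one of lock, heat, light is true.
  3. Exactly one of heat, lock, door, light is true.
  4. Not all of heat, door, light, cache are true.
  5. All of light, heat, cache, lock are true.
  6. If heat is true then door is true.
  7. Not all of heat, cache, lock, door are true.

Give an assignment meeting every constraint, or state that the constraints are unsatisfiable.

Case heat = True:
  (2) with heat=T forces lock = False.
  Constraint (5) is violated (lock=F) — contradiction.
Case heat = False:
  Constraint (5) is violated (heat=F) — contradiction.
Both cases fail — unsatisfiable.

The formula is unsatisfiable.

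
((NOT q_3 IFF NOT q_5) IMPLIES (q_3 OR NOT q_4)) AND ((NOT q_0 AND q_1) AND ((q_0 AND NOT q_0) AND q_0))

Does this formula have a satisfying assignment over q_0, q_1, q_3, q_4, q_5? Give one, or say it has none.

Case q_0 = True: the conjunct NOT q_0 is False.
Case q_0 = False: the conjunct q_0 is False.
Both cases fail — unsatisfiable.

Unsatisfiable — no assignment works.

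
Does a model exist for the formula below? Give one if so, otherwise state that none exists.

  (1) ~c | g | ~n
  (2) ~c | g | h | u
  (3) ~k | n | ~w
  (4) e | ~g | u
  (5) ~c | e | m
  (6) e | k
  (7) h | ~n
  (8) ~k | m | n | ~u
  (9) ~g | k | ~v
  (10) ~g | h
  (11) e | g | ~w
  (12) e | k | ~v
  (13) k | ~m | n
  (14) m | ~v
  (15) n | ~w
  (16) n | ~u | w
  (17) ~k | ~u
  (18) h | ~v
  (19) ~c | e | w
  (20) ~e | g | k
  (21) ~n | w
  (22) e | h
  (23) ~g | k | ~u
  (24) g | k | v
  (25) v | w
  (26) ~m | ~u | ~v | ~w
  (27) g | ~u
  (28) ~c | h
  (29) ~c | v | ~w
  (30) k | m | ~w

w = False, u = False, n = False, m = True, e = True, k = True, g = False, v = True, c = True, h = True

Set w = False.
  then (~n | w) forces n = False.
  then (v | w) forces v = True.
  then (m | ~v) forces m = True.
  then (n | ~u | w) forces u = False.
  then (h | ~v) forces h = True.
  then (k | ~m | n) forces k = True.
Set e = True.
Set g = False.
Set c = True.
All clauses satisfied.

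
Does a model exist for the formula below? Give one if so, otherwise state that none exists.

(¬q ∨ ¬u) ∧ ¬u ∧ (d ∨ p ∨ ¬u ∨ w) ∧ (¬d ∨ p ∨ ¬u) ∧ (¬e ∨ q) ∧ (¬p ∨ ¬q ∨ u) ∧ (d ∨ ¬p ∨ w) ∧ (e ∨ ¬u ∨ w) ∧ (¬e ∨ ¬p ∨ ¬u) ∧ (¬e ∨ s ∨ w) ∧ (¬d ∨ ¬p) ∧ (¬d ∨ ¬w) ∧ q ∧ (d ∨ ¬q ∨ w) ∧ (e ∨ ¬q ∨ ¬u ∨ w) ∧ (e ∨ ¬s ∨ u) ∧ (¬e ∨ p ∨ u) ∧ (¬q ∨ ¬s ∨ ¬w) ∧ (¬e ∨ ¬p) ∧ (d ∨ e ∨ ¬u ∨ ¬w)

d = True, e = False, w = False, q = True, p = False, s = False, u = False

Unit clause (¬u) forces u = False.
Unit clause (q) forces q = True.
In (¬p ∨ ¬q ∨ u) only ¬p is left, so p = False.
In (¬e ∨ p ∨ u) only ¬e is left, so e = False.
In (e ∨ ¬s ∨ u) only ¬s is left, so s = False.
Set d = True.
  then (¬d ∨ ¬w) forces w = False.
All clauses satisfied.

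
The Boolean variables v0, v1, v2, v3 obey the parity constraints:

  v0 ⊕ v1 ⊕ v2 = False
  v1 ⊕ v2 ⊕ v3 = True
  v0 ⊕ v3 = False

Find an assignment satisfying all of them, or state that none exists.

No satisfying assignment exists.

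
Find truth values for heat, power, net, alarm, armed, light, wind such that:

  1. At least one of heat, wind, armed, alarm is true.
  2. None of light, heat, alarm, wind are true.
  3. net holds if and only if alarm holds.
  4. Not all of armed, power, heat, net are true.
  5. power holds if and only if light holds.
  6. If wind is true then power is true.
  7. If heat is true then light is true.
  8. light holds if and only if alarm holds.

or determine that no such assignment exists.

heat=F, power=F, net=F, alarm=F, armed=T, light=F, wind=F

  (1) {heat, wind, armed, alarm}: 1 true — at least one ✓
  (2) {light, heat, alarm, wind}: 0 true — none ✓
  (3) net=F, alarm=F — same ✓
  (4) {armed, power, heat, net}: 1/4 true — not all ✓
  (5) power=F, light=F — same ✓
  (6) wind=F ⇒ power: vacuous ✓
  (7) heat=F ⇒ light: vacuous ✓
  (8) light=F, alarm=F — same ✓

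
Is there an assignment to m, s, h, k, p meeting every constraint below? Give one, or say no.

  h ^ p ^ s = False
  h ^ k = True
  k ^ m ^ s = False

m: False, s: False, h: True, k: False, p: True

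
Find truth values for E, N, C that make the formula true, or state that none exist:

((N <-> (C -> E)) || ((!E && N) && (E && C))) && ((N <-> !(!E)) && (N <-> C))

E = True; N = True; C = True

  (N <-> (C -> E)) || ((!E && N) && (E && C)) = True
    N <-> (C -> E) = True
      C -> E = True
    (!E && N) && (E && C) = False
      !E && N = False
        !E = False
      E && C = True
  (N <-> !(!E)) && (N <-> C) = True
    N <-> !(!E) = True
      !(!E) = True
        !E = False
    N <-> C = True
Both conjuncts True, so the formula holds.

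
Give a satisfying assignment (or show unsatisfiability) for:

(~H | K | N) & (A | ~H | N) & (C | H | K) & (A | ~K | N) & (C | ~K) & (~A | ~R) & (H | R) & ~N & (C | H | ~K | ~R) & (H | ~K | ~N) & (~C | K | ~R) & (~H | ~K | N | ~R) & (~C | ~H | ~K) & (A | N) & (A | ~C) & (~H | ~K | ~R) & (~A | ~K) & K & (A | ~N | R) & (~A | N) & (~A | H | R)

No satisfying assignment exists.

Case N = True:
  Clause (~N) is falsified — contradiction.
Case N = False:
  (A | N) forces A = True.
  Clause (~A | N) is falsified — contradiction.
Both cases fail, so the formula is unsatisfiable.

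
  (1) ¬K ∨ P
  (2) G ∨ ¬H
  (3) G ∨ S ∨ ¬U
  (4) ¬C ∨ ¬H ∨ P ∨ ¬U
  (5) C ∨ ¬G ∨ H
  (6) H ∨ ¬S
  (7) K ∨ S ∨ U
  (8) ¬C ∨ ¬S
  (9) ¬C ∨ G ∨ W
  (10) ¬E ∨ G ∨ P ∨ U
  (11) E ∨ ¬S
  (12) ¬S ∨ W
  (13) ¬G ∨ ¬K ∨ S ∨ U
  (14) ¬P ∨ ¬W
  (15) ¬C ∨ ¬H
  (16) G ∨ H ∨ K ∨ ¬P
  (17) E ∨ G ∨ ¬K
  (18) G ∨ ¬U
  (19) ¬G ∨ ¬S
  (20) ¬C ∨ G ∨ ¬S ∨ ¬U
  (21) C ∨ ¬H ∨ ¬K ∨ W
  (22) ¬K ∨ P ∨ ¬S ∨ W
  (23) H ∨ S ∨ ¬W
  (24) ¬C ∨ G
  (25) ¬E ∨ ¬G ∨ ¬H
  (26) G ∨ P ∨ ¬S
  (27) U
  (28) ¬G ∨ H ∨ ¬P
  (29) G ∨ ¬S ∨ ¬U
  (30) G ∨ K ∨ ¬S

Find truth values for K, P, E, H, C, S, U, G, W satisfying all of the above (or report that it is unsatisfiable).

Unit clause (U) forces U = True.
In (G ∨ ¬U) only G is left, so G = True.
In (¬G ∨ ¬S) only ¬S is left, so S = False.
Set K = False.
Set P = False.
Set E = False.
Set H = True.
  then (¬C ∨ ¬H ∨ P ∨ ¬U) forces C = False.
Set W = True.
All clauses satisfied.

K=F, P=F, E=F, H=T, C=F, S=F, U=T, G=T, W=T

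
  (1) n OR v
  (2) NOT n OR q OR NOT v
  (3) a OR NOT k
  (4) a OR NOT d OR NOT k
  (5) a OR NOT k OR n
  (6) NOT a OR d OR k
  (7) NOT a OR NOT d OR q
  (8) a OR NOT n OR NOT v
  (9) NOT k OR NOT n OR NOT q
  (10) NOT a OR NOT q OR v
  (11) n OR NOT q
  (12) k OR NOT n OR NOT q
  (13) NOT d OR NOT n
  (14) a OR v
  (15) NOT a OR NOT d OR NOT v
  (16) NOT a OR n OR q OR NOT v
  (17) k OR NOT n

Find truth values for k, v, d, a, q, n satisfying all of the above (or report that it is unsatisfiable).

k: False, v: True, d: True, a: False, q: False, n: False

Set k = False.
  then (k OR NOT n) forces n = False.
  then (n OR v) forces v = True.
  then (n OR NOT q) forces q = False.
  then (NOT a OR n OR q OR NOT v) forces a = False.
Set d = True.
All clauses satisfied.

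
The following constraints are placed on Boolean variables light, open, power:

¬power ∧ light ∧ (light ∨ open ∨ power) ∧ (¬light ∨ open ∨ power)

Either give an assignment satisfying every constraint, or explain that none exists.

light: True, open: True, power: False

Unit clause (¬power) forces power = False.
Unit clause (light) forces light = True.
In (¬light ∨ open ∨ power) only open is left, so open = True.
All clauses satisfied.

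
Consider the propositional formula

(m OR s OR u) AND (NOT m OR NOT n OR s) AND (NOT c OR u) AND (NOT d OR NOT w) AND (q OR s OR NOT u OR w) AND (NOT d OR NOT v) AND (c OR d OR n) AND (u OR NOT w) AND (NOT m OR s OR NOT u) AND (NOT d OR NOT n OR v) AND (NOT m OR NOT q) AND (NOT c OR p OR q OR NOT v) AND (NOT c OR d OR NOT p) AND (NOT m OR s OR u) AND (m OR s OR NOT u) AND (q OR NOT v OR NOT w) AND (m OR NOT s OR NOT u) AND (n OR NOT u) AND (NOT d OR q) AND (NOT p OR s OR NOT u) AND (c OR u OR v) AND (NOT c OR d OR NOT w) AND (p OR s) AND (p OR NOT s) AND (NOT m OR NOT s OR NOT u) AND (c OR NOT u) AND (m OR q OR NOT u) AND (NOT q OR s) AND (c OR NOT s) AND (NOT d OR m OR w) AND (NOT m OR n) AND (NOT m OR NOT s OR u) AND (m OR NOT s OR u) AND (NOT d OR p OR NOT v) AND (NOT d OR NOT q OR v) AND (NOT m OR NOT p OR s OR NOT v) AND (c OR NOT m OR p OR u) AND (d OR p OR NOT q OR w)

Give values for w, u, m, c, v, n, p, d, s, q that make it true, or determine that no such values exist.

Unsatisfiable

Case s = True:
  (p OR NOT s) forces p = True.
  (c OR NOT s) forces c = True.
  (NOT c OR u) forces u = True.
  (NOT c OR d OR NOT p) forces d = True.
  (NOT d OR NOT w) forces w = False.
  (NOT d OR NOT v) forces v = False.
  (NOT d OR NOT n OR v) forces n = False.
  Clause (n OR NOT u) is falsified — contradiction.
Case s = False:
  (p OR s) forces p = True.
  (NOT p OR s OR NOT u) forces u = False.
  (m OR s OR u) forces m = True.
  Clause (NOT m OR s OR u) is falsified — contradiction.
Both cases fail, so the formula is unsatisfiable.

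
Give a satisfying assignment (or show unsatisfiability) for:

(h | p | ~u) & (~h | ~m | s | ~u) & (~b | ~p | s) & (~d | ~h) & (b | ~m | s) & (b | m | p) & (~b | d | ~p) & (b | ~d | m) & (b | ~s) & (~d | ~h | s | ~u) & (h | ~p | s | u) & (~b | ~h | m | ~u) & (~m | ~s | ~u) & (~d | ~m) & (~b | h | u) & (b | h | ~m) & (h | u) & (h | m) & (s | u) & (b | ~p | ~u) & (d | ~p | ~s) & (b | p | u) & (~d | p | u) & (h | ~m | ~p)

Set s = True.
  then (b | ~s) forces b = True.
Try p = True:
  (~b | d | ~p) forces d = True.
  (~d | ~h) forces h = False.
  (~d | ~m) forces m = False.
  clause (h | m) is falsified — backtrack.
So p = False.
Set d = False.
Set u = False.
  then (~b | h | u) forces h = True.
Set m = True.
All clauses satisfied.

s=T; p=F; d=F; b=T; u=F; m=T; h=T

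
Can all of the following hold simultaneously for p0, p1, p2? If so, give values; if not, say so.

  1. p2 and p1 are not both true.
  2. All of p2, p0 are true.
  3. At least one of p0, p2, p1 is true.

p0 = True; p1 = False; p2 = True

  (1) p2=T, p1=F — not both ✓
  (2) {p2, p0}: all 2 true ✓
  (3) {p0, p2, p1}: 2 true — at least one ✓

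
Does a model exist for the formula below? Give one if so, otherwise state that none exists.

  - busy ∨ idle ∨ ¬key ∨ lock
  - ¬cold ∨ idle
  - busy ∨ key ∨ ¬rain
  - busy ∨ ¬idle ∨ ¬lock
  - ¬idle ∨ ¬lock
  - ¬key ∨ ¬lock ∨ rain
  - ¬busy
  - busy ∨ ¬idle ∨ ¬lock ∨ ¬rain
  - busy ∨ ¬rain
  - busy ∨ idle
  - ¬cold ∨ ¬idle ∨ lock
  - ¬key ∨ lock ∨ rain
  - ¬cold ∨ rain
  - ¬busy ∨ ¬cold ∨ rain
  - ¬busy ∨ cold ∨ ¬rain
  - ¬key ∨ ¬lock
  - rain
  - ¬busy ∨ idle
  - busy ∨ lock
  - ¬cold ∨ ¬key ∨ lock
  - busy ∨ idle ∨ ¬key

UNSATISFIABLE

Case rain = True:
  (¬busy) forces busy = False.
  Clause (busy ∨ ¬rain) is falsified — contradiction.
Case rain = False:
  Clause (rain) is falsified — contradiction.
Both cases fail, so the formula is unsatisfiable.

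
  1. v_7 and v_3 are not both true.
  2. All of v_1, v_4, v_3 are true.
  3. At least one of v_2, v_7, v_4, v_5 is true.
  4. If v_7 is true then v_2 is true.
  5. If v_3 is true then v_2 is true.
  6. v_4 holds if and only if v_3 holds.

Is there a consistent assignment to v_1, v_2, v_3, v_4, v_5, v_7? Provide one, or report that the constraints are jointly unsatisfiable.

v_1 = True; v_2 = True; v_3 = True; v_4 = True; v_5 = True; v_7 = False

  (1) v_7=F, v_3=T — not both ✓
  (2) {v_1, v_4, v_3}: all 3 true ✓
  (3) {v_2, v_7, v_4, v_5}: 3 true — at least one ✓
  (4) v_7=F ⇒ v_2: vacuous ✓
  (5) v_3=T ⇒ v_2: T ✓
  (6) v_4=T, v_3=T — same ✓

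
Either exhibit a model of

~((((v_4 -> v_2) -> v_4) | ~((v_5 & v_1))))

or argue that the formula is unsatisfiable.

v_1: True, v_2: True, v_4: False, v_5: True

  ~((((v_4 -> v_2) -> v_4) | ~((v_5 & v_1)))) = True
    ((v_4 -> v_2) -> v_4) | ~((v_5 & v_1)) = False
      (v_4 -> v_2) -> v_4 = False
        v_4 -> v_2 = True
      ~((v_5 & v_1)) = False
        v_5 & v_1 = True
The formula evaluates to True.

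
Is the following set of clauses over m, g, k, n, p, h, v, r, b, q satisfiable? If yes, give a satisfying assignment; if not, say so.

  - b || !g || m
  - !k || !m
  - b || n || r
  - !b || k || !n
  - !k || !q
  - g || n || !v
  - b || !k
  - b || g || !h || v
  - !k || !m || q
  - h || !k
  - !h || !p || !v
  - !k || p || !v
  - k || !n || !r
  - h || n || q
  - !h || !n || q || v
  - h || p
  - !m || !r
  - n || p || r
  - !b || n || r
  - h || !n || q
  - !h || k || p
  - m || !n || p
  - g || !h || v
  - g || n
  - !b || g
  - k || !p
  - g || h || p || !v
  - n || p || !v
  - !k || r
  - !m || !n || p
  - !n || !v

Try m = True:
  (!k || !m) forces k = False.
  (!m || !r) forces r = False.
  (k || !p) forces p = False.
  (h || p) forces h = True.
  clause (!h || k || p) is falsified — backtrack.
So m = False.
Set g = True.
  then (b || !g || m) forces b = True.
Set k = True.
  then (!k || !q) forces q = False.
  then (h || !k) forces h = True.
  then (!k || r) forces r = True.
Set n = False.
Set p = True.
  then (!h || !p || !v) forces v = False.
All clauses satisfied.

m = False; g = True; k = True; n = False; p = True; h = True; v = False; r = True; b = True; q = False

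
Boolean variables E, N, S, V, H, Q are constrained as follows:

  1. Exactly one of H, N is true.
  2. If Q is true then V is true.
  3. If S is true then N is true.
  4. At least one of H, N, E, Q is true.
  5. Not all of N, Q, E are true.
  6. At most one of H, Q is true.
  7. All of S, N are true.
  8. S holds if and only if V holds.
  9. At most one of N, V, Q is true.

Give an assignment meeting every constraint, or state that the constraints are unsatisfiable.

Case N = True:
  (1) with N=T forces H = False.
  (7) forces S = True.
  (8) with S=T forces V = True.
  Constraint (9) is violated (N=T, V=T) — contradiction.
Case N = False:
  Constraint (7) is violated (N=F) — contradiction.
Both cases fail — unsatisfiable.

Unsatisfiable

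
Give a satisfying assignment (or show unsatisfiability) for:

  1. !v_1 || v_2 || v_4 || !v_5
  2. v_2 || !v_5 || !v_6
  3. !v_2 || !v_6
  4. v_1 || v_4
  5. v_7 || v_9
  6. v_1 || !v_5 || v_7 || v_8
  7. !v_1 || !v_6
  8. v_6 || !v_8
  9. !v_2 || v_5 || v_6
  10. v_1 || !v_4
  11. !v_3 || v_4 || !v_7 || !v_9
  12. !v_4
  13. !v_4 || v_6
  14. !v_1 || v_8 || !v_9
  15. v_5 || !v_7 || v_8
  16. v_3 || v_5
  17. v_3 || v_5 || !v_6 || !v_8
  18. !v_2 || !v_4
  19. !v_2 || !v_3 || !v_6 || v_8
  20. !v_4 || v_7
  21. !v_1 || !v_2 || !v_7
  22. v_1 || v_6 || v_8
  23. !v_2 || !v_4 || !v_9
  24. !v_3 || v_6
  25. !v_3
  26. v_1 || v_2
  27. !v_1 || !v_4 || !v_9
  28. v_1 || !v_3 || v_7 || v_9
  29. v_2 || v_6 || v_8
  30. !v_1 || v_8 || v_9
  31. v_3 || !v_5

UNSATISFIABLE

Case v_4 = True:
  Clause (!v_4) is falsified — contradiction.
Case v_4 = False:
  (v_1 || v_4) forces v_1 = True.
  (!v_1 || !v_6) forces v_6 = False.
  (v_6 || !v_8) forces v_8 = False.
  (!v_1 || v_8 || !v_9) forces v_9 = False.
  Clause (!v_1 || v_8 || v_9) is falsified — contradiction.
Both cases fail, so the formula is unsatisfiable.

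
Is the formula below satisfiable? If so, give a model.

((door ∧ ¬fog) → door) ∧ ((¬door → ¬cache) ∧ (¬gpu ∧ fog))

cache: True; gpu: False; fog: True; door: True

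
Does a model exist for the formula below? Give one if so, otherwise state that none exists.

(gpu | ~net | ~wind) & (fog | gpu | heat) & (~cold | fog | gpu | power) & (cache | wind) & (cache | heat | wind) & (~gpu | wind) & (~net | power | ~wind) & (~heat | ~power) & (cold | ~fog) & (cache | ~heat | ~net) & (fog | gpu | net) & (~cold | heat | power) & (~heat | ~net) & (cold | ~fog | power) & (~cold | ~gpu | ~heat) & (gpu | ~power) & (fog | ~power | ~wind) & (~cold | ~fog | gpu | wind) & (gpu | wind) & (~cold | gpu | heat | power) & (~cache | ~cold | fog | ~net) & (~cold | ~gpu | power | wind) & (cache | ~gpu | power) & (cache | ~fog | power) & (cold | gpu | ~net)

net = False, fog = True, wind = True, gpu = True, cache = True, cold = True, power = True, heat = False

Set net = False.
Set fog = True.
  then (cold | ~fog) forces cold = True.
Try wind = False:
  (cache | wind) forces cache = True.
  (~gpu | wind) forces gpu = False.
  clause (~cold | ~fog | gpu | wind) is falsified — backtrack.
So wind = True.
Set gpu = True.
  then (~cold | ~gpu | ~heat) forces heat = False.
  then (~cold | heat | power) forces power = True.
Set cache = True.
All clauses satisfied.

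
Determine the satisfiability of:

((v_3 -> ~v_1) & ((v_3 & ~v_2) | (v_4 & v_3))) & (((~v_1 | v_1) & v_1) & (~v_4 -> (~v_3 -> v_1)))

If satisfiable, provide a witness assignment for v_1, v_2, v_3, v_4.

Unsatisfiable

Case v_1 = True: the formula simplifies to ~v_3 & ((v_3 & ~v_2) | (v_4 & v_3)).
  v_3 = True: the conjunct ~v_3 is False.
  v_3 = False: the conjunct (v_3 & ~v_2) | (v_4 & v_3) becomes (False & ~v_2) | (v_4 & False) = False.
Case v_1 = False: the conjunct v_1 is False.
Both cases fail — unsatisfiable.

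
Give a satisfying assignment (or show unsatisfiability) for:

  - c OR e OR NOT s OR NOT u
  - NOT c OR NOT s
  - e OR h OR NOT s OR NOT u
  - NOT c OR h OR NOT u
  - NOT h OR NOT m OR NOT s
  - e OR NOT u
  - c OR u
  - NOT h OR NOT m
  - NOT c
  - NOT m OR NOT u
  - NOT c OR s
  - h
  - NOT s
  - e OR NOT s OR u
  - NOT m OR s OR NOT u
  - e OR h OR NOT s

c: False, m: False, s: False, h: True, e: True, u: True

Unit clause (NOT c) forces c = False.
Unit clause (h) forces h = True.
Unit clause (NOT s) forces s = False.
In (c OR u) only u is left, so u = True.
In (NOT h OR NOT m) only NOT m is left, so m = False.
In (e OR NOT u) only e is left, so e = True.
All clauses satisfied.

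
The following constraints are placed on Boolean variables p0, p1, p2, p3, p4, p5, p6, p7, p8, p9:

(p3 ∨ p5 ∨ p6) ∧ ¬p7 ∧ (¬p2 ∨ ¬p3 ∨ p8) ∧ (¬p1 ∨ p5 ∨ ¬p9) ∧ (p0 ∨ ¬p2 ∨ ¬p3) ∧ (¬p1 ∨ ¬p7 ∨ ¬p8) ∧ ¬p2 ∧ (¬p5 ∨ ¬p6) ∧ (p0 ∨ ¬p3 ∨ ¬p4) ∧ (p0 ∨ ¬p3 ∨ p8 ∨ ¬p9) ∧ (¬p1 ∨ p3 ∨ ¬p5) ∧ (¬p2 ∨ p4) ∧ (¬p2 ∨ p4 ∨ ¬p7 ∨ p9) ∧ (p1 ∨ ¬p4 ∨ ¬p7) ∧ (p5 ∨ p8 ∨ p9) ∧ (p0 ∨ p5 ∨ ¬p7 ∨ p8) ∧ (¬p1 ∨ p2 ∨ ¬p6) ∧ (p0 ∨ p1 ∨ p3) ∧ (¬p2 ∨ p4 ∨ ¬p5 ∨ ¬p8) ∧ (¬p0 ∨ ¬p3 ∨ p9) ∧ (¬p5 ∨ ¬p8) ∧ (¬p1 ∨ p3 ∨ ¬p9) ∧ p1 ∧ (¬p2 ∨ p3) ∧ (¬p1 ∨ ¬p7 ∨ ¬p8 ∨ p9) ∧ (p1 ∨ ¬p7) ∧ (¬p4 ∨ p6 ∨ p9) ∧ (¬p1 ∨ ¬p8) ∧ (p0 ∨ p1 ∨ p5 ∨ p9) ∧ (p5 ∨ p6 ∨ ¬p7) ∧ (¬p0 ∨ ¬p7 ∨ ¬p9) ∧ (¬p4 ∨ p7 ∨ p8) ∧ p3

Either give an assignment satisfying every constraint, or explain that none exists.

Unit clause (¬p7) forces p7 = False.
Unit clause (¬p2) forces p2 = False.
Unit clause (p1) forces p1 = True.
In (¬p1 ∨ ¬p8) only ¬p8 is left, so p8 = False.
In (¬p4 ∨ p7 ∨ p8) only ¬p4 is left, so p4 = False.
Unit clause (p3) forces p3 = True.
In (¬p1 ∨ p2 ∨ ¬p6) only ¬p6 is left, so p6 = False.
Set p0 = False.
  then (p0 ∨ ¬p3 ∨ p8 ∨ ¬p9) forces p9 = False.
  then (p5 ∨ p8 ∨ p9) forces p5 = True.
All clauses satisfied.

p0=F, p1=T, p2=F, p3=T, p4=F, p5=T, p6=F, p7=F, p8=F, p9=F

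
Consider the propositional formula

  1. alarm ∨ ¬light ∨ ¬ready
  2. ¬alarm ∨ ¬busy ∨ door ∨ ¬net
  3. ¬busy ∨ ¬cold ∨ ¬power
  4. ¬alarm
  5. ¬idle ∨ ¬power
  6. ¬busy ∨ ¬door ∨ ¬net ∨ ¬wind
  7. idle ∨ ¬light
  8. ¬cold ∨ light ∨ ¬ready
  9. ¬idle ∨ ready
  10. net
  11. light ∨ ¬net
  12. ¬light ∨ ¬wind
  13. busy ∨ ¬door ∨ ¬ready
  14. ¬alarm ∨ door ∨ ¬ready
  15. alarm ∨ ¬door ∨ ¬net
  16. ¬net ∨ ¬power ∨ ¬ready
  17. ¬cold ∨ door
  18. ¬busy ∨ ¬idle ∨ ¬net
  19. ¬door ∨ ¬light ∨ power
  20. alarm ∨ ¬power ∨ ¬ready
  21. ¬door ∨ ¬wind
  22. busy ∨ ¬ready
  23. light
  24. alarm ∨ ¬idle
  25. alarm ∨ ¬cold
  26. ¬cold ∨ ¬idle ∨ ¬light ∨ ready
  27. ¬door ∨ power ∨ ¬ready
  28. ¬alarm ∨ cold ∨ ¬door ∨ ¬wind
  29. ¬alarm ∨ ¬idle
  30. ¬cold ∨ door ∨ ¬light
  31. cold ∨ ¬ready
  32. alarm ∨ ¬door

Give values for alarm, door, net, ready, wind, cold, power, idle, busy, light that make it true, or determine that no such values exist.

Case idle = True:
  (¬alarm) forces alarm = False.
  Clause (alarm ∨ ¬idle) is falsified — contradiction.
Case idle = False:
  (¬alarm) forces alarm = False.
  (idle ∨ ¬light) forces light = False.
  Clause (light) is falsified — contradiction.
Both cases fail, so the formula is unsatisfiable.

No satisfying assignment exists.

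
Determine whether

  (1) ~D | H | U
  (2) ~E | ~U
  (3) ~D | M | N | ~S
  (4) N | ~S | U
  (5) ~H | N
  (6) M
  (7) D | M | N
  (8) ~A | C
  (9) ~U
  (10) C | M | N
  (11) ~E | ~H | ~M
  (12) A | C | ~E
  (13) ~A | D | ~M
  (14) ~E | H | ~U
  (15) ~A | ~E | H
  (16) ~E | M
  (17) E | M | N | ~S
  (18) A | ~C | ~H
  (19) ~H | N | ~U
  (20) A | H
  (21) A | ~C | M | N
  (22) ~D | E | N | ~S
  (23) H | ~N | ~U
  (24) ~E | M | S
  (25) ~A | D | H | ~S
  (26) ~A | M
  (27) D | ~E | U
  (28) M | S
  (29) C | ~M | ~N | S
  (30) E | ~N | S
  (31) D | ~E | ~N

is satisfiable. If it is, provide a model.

Unit clause (M) forces M = True.
Unit clause (~U) forces U = False.
Try E = True:
  (~E | ~H | ~M) forces H = False.
  (~D | H | U) forces D = False.
  clause (D | ~E | U) is falsified — backtrack.
So E = False.
Set N = True.
  then (E | ~N | S) forces S = True.
Set C = False.
  then (~A | C) forces A = False.
  then (A | H) forces H = True.
Set D = False.
All clauses satisfied.

E=F, M=T, N=T, C=F, A=F, U=F, D=F, S=T, H=T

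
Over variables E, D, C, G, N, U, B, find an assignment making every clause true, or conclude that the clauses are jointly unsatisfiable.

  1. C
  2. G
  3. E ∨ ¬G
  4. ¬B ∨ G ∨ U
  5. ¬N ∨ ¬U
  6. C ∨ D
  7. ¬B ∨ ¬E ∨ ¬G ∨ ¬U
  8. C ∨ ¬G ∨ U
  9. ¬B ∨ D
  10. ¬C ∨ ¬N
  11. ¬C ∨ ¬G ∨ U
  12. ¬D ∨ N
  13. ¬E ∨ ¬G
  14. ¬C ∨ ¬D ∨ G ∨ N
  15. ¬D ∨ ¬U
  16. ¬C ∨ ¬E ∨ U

Case C = True:
  (G) forces G = True.
  (E ∨ ¬G) forces E = True.
  Clause (¬E ∨ ¬G) is falsified — contradiction.
Case C = False:
  Clause (C) is falsified — contradiction.
Both cases fail, so the formula is unsatisfiable.

No satisfying assignment exists.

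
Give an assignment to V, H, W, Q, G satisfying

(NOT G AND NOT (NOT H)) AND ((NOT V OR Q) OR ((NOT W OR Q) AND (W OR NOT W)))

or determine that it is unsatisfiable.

V: True, H: True, W: False, Q: True, G: False

  NOT G AND NOT (NOT H) = True
    NOT G = True
    NOT (NOT H) = True
      NOT H = False
  (NOT V OR Q) OR ((NOT W OR Q) AND (W OR NOT W)) = True
    NOT V OR Q = True
      NOT V = False
    (NOT W OR Q) AND (W OR NOT W) = True
      NOT W OR Q = True
        NOT W = True
      W OR NOT W = True
        NOT W = True
Both conjuncts True, so the formula holds.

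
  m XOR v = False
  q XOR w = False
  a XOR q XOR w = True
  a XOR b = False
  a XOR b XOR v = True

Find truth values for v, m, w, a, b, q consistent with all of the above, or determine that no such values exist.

v: True, m: True, w: True, a: True, b: True, q: True

m XOR v = T XOR T = False ✓
q XOR w = T XOR T = False ✓
a XOR q XOR w = T XOR T XOR T = True ✓
a XOR b = T XOR T = False ✓
a XOR b XOR v = T XOR T XOR T = True ✓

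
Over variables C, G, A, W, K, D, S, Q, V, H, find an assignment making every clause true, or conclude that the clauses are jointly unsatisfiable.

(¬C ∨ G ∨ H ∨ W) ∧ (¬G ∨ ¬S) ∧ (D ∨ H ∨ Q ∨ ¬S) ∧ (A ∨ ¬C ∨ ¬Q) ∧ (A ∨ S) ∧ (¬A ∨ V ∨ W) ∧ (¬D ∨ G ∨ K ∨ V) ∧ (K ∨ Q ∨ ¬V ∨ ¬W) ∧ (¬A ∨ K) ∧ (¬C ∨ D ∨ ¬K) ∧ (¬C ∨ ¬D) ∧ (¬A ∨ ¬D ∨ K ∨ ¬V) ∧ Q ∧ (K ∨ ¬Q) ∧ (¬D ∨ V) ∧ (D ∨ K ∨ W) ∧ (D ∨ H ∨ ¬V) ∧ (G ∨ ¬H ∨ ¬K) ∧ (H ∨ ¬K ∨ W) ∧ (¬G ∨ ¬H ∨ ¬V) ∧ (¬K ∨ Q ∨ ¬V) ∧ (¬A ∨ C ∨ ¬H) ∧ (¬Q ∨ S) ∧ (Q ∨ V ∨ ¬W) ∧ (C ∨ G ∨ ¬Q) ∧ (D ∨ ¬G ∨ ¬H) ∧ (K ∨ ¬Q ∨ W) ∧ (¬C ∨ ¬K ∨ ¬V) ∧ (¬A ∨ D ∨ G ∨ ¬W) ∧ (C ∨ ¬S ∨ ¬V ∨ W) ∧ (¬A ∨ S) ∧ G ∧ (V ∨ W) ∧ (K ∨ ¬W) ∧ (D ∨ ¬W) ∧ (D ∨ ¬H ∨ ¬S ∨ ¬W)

The formula is unsatisfiable.

Case G = True:
  (¬G ∨ ¬S) forces S = False.
  (A ∨ S) forces A = True.
  Clause (¬A ∨ S) is falsified — contradiction.
Case G = False:
  Clause (G) is falsified — contradiction.
Both cases fail, so the formula is unsatisfiable.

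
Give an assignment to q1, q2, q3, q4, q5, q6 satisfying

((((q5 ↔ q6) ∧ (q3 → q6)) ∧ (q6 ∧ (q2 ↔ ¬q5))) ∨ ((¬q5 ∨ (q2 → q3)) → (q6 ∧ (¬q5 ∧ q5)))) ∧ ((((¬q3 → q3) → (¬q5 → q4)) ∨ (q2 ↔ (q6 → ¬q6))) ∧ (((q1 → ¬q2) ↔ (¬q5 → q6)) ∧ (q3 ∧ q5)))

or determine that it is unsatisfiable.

q1: False, q2: False, q3: True, q4: True, q5: True, q6: True

  (((q5 ↔ q6) ∧ (q3 → q6)) ∧ (q6 ∧ (q2 ↔ ¬q5))) ∨ ((¬q5 ∨ (q2 → q3)) → (q6 ∧ (¬q5 ∧ q5))) = True
    ((q5 ↔ q6) ∧ (q3 → q6)) ∧ (q6 ∧ (q2 ↔ ¬q5)) = True
      (q5 ↔ q6) ∧ (q3 → q6) = True
        q5 ↔ q6 = True
        q3 → q6 = True
      q6 ∧ (q2 ↔ ¬q5) = True
        q2 ↔ ¬q5 = True
          ¬q5 = False
    (¬q5 ∨ (q2 → q3)) → (q6 ∧ (¬q5 ∧ q5)) = False
      ¬q5 ∨ (q2 → q3) = True
        ¬q5 = False
        q2 → q3 = True
      q6 ∧ (¬q5 ∧ q5) = False
        ¬q5 ∧ q5 = False
          ¬q5 = False
  (((¬q3 → q3) → (¬q5 → q4)) ∨ (q2 ↔ (q6 → ¬q6))) ∧ (((q1 → ¬q2) ↔ (¬q5 → q6)) ∧ (q3 ∧ q5)) = True
    ((¬q3 → q3) → (¬q5 → q4)) ∨ (q2 ↔ (q6 → ¬q6)) = True
      (¬q3 → q3) → (¬q5 → q4) = True
        ¬q3 → q3 = True
          ¬q3 = False
        ¬q5 → q4 = True
          ¬q5 = False
      q2 ↔ (q6 → ¬q6) = True
        q6 → ¬q6 = False
          ¬q6 = False
    ((q1 → ¬q2) ↔ (¬q5 → q6)) ∧ (q3 ∧ q5) = True
      (q1 → ¬q2) ↔ (¬q5 → q6) = True
        q1 → ¬q2 = True
          ¬q2 = True
        ¬q5 → q6 = True
          ¬q5 = False
      q3 ∧ q5 = True
Both conjuncts True, so the formula holds.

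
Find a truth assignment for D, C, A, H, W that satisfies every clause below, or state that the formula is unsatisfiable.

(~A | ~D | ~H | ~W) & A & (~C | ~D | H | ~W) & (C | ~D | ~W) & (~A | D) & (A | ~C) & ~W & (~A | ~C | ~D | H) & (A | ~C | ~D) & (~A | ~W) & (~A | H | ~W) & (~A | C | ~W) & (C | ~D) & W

The formula is unsatisfiable.

Case W = True:
  Clause (~W) is falsified — contradiction.
Case W = False:
  Clause (W) is falsified — contradiction.
Both cases fail, so the formula is unsatisfiable.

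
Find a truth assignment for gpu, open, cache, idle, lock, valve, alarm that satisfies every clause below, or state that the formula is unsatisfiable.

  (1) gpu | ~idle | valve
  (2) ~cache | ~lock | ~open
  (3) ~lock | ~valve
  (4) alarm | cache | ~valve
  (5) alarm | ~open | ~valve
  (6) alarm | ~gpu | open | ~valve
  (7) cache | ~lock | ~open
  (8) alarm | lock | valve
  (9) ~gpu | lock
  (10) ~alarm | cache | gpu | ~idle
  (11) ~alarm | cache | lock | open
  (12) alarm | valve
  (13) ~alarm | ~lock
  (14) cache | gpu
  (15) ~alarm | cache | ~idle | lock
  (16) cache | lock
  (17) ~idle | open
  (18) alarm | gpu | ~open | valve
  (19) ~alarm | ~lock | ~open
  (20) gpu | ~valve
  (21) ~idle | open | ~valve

gpu = False, open = False, cache = True, idle = False, lock = False, valve = False, alarm = True

Try gpu = True:
  (~gpu | lock) forces lock = True.
  (~lock | ~valve) forces valve = False.
  (alarm | valve) forces alarm = True.
  clause (~alarm | ~lock) is falsified — backtrack.
So gpu = False.
  then (cache | gpu) forces cache = True.
  then (gpu | ~valve) forces valve = False.
  then (gpu | ~idle | valve) forces idle = False.
  then (alarm | valve) forces alarm = True.
  then (~alarm | ~lock) forces lock = False.
Set open = False.
All clauses satisfied.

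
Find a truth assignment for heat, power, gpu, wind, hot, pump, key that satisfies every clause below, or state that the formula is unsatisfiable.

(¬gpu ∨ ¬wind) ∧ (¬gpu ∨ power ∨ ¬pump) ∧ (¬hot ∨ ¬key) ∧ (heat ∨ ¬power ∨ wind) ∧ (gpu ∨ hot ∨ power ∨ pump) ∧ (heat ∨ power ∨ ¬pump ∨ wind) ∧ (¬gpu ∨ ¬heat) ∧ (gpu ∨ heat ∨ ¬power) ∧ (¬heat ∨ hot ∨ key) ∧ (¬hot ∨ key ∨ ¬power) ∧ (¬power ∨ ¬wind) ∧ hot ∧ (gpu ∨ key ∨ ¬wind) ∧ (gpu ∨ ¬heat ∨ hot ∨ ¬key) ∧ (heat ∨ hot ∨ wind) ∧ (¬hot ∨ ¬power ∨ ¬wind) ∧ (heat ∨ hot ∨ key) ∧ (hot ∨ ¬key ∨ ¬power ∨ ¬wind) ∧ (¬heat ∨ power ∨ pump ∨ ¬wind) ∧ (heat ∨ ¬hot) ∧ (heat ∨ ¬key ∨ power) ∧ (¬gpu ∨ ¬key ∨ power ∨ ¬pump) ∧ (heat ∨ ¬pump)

Unit clause (hot) forces hot = True.
In (heat ∨ ¬hot) only heat is left, so heat = True.
In (¬hot ∨ ¬key) only ¬key is left, so key = False.
In (¬gpu ∨ ¬heat) only ¬gpu is left, so gpu = False.
In (¬hot ∨ key ∨ ¬power) only ¬power is left, so power = False.
In (gpu ∨ key ∨ ¬wind) only ¬wind is left, so wind = False.
Set pump = True.
All clauses satisfied.

heat: True, power: False, gpu: False, wind: False, hot: True, pump: True, key: False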